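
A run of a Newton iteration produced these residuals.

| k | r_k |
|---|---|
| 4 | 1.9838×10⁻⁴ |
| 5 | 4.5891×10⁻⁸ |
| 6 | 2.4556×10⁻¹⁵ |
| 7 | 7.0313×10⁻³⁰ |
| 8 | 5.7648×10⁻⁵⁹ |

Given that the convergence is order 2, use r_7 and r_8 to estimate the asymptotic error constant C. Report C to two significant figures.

C ≈ r_8 / r_7^2
  = 5.7648×10⁻⁵⁹ / (7.0313×10⁻³⁰)^2
  = 5.7648×10⁻⁵⁹ / 4.94392e-59 ≈ 1.166

1.2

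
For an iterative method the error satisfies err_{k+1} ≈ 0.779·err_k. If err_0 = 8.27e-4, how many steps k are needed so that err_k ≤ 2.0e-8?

After k steps, err_k ≈ 8.27e-4·0.779^k.
Need 0.779^k ≤ 2.0e-8/8.27e-4 = 2.41838e-05.
k ≥ ln(2.41838e-05)/ln(0.779) = -10.6298/-0.24974 = 42.563.
Smallest integer k = 43.

43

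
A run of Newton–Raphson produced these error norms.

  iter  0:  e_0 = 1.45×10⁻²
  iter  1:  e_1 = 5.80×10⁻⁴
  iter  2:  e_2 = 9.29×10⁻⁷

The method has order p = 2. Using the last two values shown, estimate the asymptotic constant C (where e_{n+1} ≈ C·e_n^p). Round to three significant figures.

2.76

C ≈ e_2 / e_1^2
  = 9.29×10⁻⁷ / (5.80×10⁻⁴)^2
  = 9.29×10⁻⁷ / 3.364e-07 ≈ 2.7616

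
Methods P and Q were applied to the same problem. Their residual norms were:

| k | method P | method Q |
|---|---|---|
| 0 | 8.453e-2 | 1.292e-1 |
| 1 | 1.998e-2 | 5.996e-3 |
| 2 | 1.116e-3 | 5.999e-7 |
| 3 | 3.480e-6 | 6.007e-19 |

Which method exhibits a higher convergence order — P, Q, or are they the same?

Q

Method P: p ≈ ln(3.480e-6/1.116e-3)/ln(1.116e-3/1.998e-2) ≈ 2.00.
Method Q: p ≈ ln(6.007e-19/5.999e-7)/ln(5.999e-7/5.996e-3) ≈ 3.00.
Method Q has the higher order (≈3.0 vs ≈2.0).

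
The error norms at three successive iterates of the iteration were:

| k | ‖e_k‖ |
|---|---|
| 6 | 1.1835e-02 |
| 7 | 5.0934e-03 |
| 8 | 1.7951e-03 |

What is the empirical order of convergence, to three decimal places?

1.237

p ≈ ln(‖e_8‖/‖e_7‖) / ln(‖e_7‖/‖e_6‖)
  = ln(1.7951e-03/5.0934e-03) / ln(5.0934e-03/1.1835e-02)
  = ln(0.352436) / ln(0.430368)
  = -1.042886 / -0.843115 ≈ 1.236944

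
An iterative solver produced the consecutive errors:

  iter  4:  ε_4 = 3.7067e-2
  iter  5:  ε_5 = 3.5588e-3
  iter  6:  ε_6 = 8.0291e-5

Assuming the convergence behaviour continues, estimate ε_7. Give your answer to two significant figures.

1.7e-7

First estimate the order: p ≈ ln(ε_6/ε_5) / ln(ε_5/ε_4) = ln(8.0291e-5/3.5588e-3)/ln(3.5588e-3/3.7067e-2) = ln(0.0225613)/ln(0.0960099) ≈ 1.6180.
Then ε_7 ≈ ε_6·(ε_6/ε_5)^p = 8.0291e-5·(0.0225613)^1.6180 = 8.0291e-5·0.00216642 ≈ 1.739e-07.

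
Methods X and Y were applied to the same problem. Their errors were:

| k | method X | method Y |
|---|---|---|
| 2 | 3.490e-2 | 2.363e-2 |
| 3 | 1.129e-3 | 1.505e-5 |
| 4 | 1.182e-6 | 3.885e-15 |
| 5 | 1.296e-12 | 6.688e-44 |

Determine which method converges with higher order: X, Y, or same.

Method X: p ≈ ln(1.296e-12/1.182e-6)/ln(1.182e-6/1.129e-3) ≈ 2.00.
Method Y: p ≈ ln(6.688e-44/3.885e-15)/ln(3.885e-15/1.505e-5) ≈ 3.00.
Method Y has the higher order (≈3.0 vs ≈2.0).

Y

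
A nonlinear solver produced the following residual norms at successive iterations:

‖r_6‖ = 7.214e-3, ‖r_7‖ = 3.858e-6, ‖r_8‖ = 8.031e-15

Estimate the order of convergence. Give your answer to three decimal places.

p ≈ ln(‖r_8‖/‖r_7‖) / ln(‖r_7‖/‖r_6‖)
  = ln(8.031e-15/3.858e-6) / ln(3.858e-6/7.214e-3)
  = ln(2.08165e-09) / ln(0.000534793)
  = -19.990105 / -7.533631 ≈ 2.653449

2.653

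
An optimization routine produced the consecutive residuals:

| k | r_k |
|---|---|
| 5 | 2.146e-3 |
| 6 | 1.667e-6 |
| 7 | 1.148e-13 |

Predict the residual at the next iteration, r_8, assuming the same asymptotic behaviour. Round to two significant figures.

First estimate the order: p ≈ ln(r_7/r_6) / ln(r_6/r_5) = ln(1.148e-13/1.667e-6)/ln(1.667e-6/2.146e-3) = ln(6.88662e-08)/ln(0.000776794) ≈ 2.3031.
Then r_8 ≈ r_7·(r_7/r_6)^p = 1.148e-13·(6.88662e-08)^2.3031 = 1.148e-13·3.20046e-17 ≈ 3.674e-30.

3.7e-30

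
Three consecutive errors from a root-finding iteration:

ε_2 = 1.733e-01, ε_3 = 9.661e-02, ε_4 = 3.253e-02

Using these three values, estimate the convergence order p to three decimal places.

p ≈ ln(ε_4/ε_3) / ln(ε_3/ε_2)
  = ln(3.253e-02/9.661e-02) / ln(9.661e-02/1.733e-01)
  = ln(0.336715) / ln(0.557473)
  = -1.088518 / -0.584341 ≈ 1.862813

1.863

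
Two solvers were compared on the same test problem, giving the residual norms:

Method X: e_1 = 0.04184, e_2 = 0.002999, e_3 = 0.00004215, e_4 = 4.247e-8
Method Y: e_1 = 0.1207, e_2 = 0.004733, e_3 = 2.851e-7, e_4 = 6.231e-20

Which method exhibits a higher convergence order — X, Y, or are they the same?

Y

Method X: p ≈ ln(4.247e-8/0.00004215)/ln(0.00004215/0.002999) ≈ 1.62.
Method Y: p ≈ ln(6.231e-20/2.851e-7)/ln(2.851e-7/0.004733) ≈ 3.00.
Method Y has the higher order (≈3.0 vs ≈1.6).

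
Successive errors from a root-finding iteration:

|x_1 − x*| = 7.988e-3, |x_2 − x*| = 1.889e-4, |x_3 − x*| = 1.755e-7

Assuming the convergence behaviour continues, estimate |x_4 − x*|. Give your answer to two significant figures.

First estimate the order: p ≈ ln(|x_3 − x*|/|x_2 − x*|) / ln(|x_2 − x*|/|x_1 − x*|) = ln(1.755e-7/1.889e-4)/ln(1.889e-4/7.988e-3) = ln(0.000929063)/ln(0.023648) ≈ 1.8644.
Then |x_4 − x*| ≈ |x_3 − x*|·(|x_3 − x*|/|x_2 − x*|)^p = 1.755e-7·(0.000929063)^1.8644 = 1.755e-7·2.22445e-06 ≈ 3.904e-13.

3.9e-13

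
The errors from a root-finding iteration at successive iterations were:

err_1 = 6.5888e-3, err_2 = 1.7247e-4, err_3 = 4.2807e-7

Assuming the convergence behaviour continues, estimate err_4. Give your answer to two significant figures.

First estimate the order: p ≈ ln(err_3/err_2) / ln(err_2/err_1) = ln(4.2807e-7/1.7247e-4)/ln(1.7247e-4/6.5888e-3) = ln(0.002482)/ln(0.0261762) ≈ 1.6467.
Then err_4 ≈ err_3·(err_3/err_2)^p = 4.2807e-7·(0.002482)^1.6467 = 4.2807e-7·5.12885e-05 ≈ 2.196e-11.

2.2e-11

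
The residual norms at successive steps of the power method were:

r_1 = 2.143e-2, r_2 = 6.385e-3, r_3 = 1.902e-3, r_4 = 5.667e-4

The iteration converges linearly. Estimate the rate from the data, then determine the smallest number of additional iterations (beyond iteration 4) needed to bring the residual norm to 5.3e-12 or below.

16

Rate ρ ≈ r_4/r_3 = 5.667e-4/1.902e-3 = 0.2979.
After j more steps, r_{4+j} ≈ 5.667e-4·ρ^j; need ρ^j ≤ 5.3e-12/5.667e-4 = 9.35239e-09.
j ≥ ln(9.35239e-09)/ln(0.2979) = -18.4876/-1.21100 = 15.266.
So 16 more iterations are needed.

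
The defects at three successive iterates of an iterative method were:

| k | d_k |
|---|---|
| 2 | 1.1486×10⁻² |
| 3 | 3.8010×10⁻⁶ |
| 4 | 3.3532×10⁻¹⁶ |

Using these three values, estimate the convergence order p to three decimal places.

p ≈ ln(d_4/d_3) / ln(d_3/d_2)
  = ln(3.3532×10⁻¹⁶/3.8010×10⁻⁶) / ln(3.8010×10⁻⁶/1.1486×10⁻²)
  = ln(8.82189e-11) / ln(0.000330925)
  = -23.151200 / -8.013619 ≈ 2.888982

2.889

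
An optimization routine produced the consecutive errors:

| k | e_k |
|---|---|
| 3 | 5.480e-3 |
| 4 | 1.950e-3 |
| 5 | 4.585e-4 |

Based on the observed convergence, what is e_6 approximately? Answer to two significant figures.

6.0e-5

First estimate the order: p ≈ ln(e_5/e_4) / ln(e_4/e_3) = ln(4.585e-4/1.950e-3)/ln(1.950e-3/5.480e-3) = ln(0.235128)/ln(0.355839) ≈ 1.4010.
Then e_6 ≈ e_5·(e_5/e_4)^p = 4.585e-4·(0.235128)^1.4010 = 4.585e-4·0.131582 ≈ 6.033e-05.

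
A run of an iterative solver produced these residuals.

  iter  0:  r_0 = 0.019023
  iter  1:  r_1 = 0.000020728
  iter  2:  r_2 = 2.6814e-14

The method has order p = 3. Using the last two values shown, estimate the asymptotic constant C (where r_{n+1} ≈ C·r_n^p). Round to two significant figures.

3.0

C ≈ r_2 / r_1^3
  = 2.6814e-14 / (0.000020728)^3
  = 2.6814e-14 / 8.90578e-15 ≈ 3.0109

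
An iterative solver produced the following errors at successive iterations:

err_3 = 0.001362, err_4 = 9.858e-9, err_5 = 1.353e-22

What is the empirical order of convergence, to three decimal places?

p ≈ ln(err_5/err_4) / ln(err_4/err_3)
  = ln(1.353e-22/9.858e-9) / ln(9.858e-9/0.001362)
  = ln(1.37249e-14) / ln(7.23789e-06)
  = -31.919565 / -11.836181 ≈ 2.696779

2.697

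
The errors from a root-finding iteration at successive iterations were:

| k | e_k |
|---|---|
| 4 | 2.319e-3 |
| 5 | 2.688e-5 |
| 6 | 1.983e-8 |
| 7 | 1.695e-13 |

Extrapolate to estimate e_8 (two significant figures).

First estimate the order: p ≈ ln(e_7/e_6) / ln(e_6/e_5) = ln(1.695e-13/1.983e-8)/ln(1.983e-8/2.688e-5) = ln(8.54766e-06)/ln(0.000737723) ≈ 1.6181.
Then e_8 ≈ e_7·(e_7/e_6)^p = 1.695e-13·(8.54766e-06)^1.6181 = 1.695e-13·6.29828e-09 ≈ 1.068e-21.

1.1e-21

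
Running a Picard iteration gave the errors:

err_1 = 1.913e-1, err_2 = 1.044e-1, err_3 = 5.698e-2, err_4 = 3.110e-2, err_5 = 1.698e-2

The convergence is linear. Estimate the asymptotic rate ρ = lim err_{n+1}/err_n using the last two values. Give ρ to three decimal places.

ρ ≈ err_5/err_4 = 1.698e-2/3.110e-2 = 0.54598

0.546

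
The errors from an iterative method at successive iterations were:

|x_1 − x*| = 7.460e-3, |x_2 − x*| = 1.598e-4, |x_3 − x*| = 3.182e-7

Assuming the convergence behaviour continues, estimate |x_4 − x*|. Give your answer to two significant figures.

1.4e-11

First estimate the order: p ≈ ln(|x_3 − x*|/|x_2 − x*|) / ln(|x_2 − x*|/|x_1 − x*|) = ln(3.182e-7/1.598e-4)/ln(1.598e-4/7.460e-3) = ln(0.00199124)/ln(0.0214209) ≈ 1.6181.
Then |x_4 − x*| ≈ |x_3 − x*|·(|x_3 − x*|/|x_2 − x*|)^p = 3.182e-7·(0.00199124)^1.6181 = 3.182e-7·4.26297e-05 ≈ 1.356e-11.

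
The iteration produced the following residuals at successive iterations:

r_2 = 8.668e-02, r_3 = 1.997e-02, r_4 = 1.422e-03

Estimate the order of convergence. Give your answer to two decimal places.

1.80

p ≈ ln(r_4/r_3) / ln(r_3/r_2)
  = ln(1.422e-03/1.997e-02) / ln(1.997e-02/8.668e-02)
  = ln(0.0712068) / ln(0.230388)
  = -2.64217 / -1.46799 ≈ 1.79986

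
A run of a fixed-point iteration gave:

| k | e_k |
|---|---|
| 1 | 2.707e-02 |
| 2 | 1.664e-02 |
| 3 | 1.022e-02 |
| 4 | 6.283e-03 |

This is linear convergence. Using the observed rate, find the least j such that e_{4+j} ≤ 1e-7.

Rate ρ ≈ e_4/e_3 = 6.283e-03/1.022e-02 = 0.6148.
After j more steps, e_{4+j} ≈ 6.283e-03·ρ^j; need ρ^j ≤ 1e-7/6.283e-03 = 1.5916e-05.
j ≥ ln(1.5916e-05)/ln(0.6148) = -11.0482/-0.48646 = 22.711.
So 23 more iterations are needed.

23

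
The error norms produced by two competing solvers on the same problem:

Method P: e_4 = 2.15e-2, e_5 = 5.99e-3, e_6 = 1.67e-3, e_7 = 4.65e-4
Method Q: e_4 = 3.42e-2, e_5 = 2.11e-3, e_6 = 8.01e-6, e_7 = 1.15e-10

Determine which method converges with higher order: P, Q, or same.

Method P: p ≈ ln(4.65e-4/1.67e-3)/ln(1.67e-3/5.99e-3) ≈ 1.00.
Method Q: p ≈ ln(1.15e-10/8.01e-6)/ln(8.01e-6/2.11e-3) ≈ 2.00.
Method Q has the higher order (≈2.0 vs ≈1.0).

Q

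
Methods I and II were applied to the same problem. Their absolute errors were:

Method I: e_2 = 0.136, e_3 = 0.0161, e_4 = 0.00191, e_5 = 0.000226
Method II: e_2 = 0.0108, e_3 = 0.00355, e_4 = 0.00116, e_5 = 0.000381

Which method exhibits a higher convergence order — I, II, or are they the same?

Method I: p ≈ ln(0.000226/0.00191)/ln(0.00191/0.0161) ≈ 1.00.
Method II: p ≈ ln(0.000381/0.00116)/ln(0.00116/0.00355) ≈ 1.00.
Both orders ≈ 1.0 — effectively the same.

same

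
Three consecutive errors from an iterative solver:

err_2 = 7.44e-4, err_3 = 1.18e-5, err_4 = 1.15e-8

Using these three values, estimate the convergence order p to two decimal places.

p ≈ ln(err_4/err_3) / ln(err_3/err_2)
  = ln(1.15e-8/1.18e-5) / ln(1.18e-5/7.44e-4)
  = ln(0.000974576) / ln(0.0158602)
  = -6.93351 / -4.14394 ≈ 1.67317

1.67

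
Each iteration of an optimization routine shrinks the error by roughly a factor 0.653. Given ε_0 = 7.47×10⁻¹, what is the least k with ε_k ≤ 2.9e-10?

After k steps, ε_k ≈ 7.47×10⁻¹·0.653^k.
Need 0.653^k ≤ 2.9e-10/7.47×10⁻¹ = 3.8822e-10.
k ≥ ln(3.8822e-10)/ln(0.653) = -21.6694/-0.42618 = 50.846.
Smallest integer k = 51.

51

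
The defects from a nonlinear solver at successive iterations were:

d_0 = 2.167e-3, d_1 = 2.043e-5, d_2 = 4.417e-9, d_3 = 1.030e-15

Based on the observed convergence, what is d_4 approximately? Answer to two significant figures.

1.0e-27

First estimate the order: p ≈ ln(d_3/d_2) / ln(d_2/d_1) = ln(1.030e-15/4.417e-9)/ln(4.417e-9/2.043e-5) = ln(2.3319e-07)/ln(0.000216202) ≈ 1.8096.
Then d_4 ≈ d_3·(d_3/d_2)^p = 1.030e-15·(2.3319e-07)^1.8096 = 1.030e-15·9.95882e-13 ≈ 1.026e-27.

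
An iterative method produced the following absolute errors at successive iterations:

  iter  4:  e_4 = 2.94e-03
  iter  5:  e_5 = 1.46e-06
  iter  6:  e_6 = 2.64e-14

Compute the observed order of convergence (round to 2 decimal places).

p ≈ ln(e_6/e_5) / ln(e_5/e_4)
  = ln(2.64e-14/1.46e-06) / ln(1.46e-06/2.94e-03)
  = ln(1.80822e-08) / ln(0.000496599)
  = -17.82834 / -7.60773 ≈ 2.34345

2.34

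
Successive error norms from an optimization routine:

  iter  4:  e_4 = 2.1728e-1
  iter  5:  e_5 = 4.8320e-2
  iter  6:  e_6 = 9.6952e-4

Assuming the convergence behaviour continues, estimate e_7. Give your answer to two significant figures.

3.7e-8

First estimate the order: p ≈ ln(e_6/e_5) / ln(e_5/e_4) = ln(9.6952e-4/4.8320e-2)/ln(4.8320e-2/2.1728e-1) = ln(0.0200646)/ln(0.222386) ≈ 2.6001.
Then e_7 ≈ e_6·(e_6/e_5)^p = 9.6952e-4·(0.0200646)^2.6001 = 9.6952e-4·3.85611e-05 ≈ 3.739e-08.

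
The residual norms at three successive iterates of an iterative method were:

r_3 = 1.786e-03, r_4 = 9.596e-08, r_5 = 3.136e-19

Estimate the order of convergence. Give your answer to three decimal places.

2.690

p ≈ ln(r_5/r_4) / ln(r_4/r_3)
  = ln(3.136e-19/9.596e-08) / ln(9.596e-08/1.786e-03)
  = ln(3.26803e-12) / ln(5.3729e-05)
  = -26.446834 / -9.831558 ≈ 2.689994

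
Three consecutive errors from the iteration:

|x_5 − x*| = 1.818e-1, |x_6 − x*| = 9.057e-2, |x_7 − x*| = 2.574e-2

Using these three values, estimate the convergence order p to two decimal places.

1.81

p ≈ ln(|x_7 − x*|/|x_6 − x*|) / ln(|x_6 − x*|/|x_5 − x*|)
  = ln(2.574e-2/9.057e-2) / ln(9.057e-2/1.818e-1)
  = ln(0.2842) / ln(0.498185)
  = -1.25808 / -0.69678 ≈ 1.80556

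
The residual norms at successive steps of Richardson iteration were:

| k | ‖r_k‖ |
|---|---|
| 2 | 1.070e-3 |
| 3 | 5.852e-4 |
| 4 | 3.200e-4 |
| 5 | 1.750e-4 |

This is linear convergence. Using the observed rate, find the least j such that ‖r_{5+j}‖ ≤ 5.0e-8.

Rate ρ ≈ ‖r_5‖/‖r_4‖ = 1.750e-4/3.200e-4 = 0.5469.
After j more steps, ‖r_{5+j}‖ ≈ 1.750e-4·ρ^j; need ρ^j ≤ 5.0e-8/1.750e-4 = 0.000285714.
j ≥ ln(0.000285714)/ln(0.5469) = -8.1605/-0.60349 = 13.522.
So 14 more iterations are needed.

14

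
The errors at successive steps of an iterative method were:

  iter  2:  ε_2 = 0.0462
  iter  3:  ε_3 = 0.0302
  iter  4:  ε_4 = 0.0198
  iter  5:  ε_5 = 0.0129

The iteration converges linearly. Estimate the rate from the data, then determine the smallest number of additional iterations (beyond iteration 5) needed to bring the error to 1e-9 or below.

39

Rate ρ ≈ ε_5/ε_4 = 0.0129/0.0198 = 0.6515.
After j more steps, ε_{5+j} ≈ 0.0129·ρ^j; need ρ^j ≤ 1e-9/0.0129 = 7.75194e-08.
j ≥ ln(7.75194e-08)/ln(0.6515) = -16.3727/-0.42848 = 38.211.
So 39 more iterations are needed.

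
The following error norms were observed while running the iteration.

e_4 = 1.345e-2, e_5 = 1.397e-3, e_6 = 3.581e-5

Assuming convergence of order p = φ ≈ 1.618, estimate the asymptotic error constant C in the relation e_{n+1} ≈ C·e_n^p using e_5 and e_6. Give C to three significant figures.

1.49

C ≈ e_6 / e_5^1.618
  = 3.581e-5 / (1.397e-3)^1.618
  = 3.581e-5 / 2.40396e-05 ≈ 1.4896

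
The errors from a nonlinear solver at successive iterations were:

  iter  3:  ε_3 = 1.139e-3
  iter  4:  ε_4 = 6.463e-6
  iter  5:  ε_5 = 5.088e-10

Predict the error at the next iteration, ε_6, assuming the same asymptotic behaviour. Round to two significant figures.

First estimate the order: p ≈ ln(ε_5/ε_4) / ln(ε_4/ε_3) = ln(5.088e-10/6.463e-6)/ln(6.463e-6/1.139e-3) = ln(7.87251e-05)/ln(0.00567428) ≈ 1.8271.
Then ε_6 ≈ ε_5·(ε_5/ε_4)^p = 5.088e-10·(7.87251e-05)^1.8271 = 5.088e-10·3.17533e-08 ≈ 1.616e-17.

1.6e-17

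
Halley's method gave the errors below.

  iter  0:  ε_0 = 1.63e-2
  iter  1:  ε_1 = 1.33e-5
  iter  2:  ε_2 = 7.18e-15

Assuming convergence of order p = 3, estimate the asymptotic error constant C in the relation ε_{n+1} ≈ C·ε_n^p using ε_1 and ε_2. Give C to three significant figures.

3.05

C ≈ ε_2 / ε_1^3
  = 7.18e-15 / (1.33e-5)^3
  = 7.18e-15 / 2.35264e-15 ≈ 3.0519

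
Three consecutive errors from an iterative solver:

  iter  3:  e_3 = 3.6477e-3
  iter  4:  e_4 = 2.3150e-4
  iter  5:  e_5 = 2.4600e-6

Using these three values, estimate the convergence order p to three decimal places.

1.648

p ≈ ln(e_5/e_4) / ln(e_4/e_3)
  = ln(2.4600e-6/2.3150e-4) / ln(2.3150e-4/3.6477e-3)
  = ln(0.0106263) / ln(0.0634646)
  = -4.544423 / -2.757273 ≈ 1.648159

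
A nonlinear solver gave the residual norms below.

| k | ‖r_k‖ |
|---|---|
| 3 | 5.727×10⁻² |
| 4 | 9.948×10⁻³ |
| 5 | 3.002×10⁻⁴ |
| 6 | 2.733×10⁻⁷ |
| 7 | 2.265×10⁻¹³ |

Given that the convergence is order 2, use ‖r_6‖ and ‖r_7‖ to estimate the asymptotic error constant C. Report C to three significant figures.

C ≈ ‖r_7‖ / ‖r_6‖^2
  = 2.265×10⁻¹³ / (2.733×10⁻⁷)^2
  = 2.265×10⁻¹³ / 7.46929e-14 ≈ 3.0324

3.03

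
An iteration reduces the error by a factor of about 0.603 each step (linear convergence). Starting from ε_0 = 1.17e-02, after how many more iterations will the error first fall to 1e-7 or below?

After k steps, ε_k ≈ 1.17e-02·0.603^k.
Need 0.603^k ≤ 1e-7/1.17e-02 = 8.54701e-06.
k ≥ ln(8.54701e-06)/ln(0.603) = -11.6699/-0.50584 = 23.070.
Smallest integer k = 24.

24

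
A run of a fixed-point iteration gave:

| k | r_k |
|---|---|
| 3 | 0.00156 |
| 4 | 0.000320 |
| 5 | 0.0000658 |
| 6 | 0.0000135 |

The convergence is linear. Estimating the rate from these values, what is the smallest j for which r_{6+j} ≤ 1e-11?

9

Rate ρ ≈ r_6/r_5 = 0.0000135/0.0000658 = 0.2052.
After j more steps, r_{6+j} ≈ 0.0000135·ρ^j; need ρ^j ≤ 1e-11/0.0000135 = 7.40741e-07.
j ≥ ln(7.40741e-07)/ln(0.2052) = -14.1156/-1.58377 = 8.913.
So 9 more iterations are needed.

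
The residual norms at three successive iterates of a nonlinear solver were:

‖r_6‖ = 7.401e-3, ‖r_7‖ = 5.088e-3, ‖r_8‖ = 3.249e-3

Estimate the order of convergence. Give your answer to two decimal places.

p ≈ ln(‖r_8‖/‖r_7‖) / ln(‖r_7‖/‖r_6‖)
  = ln(3.249e-3/5.088e-3) / ln(5.088e-3/7.401e-3)
  = ln(0.638561) / ln(0.687475)
  = -0.44854 / -0.37473 ≈ 1.19697

1.20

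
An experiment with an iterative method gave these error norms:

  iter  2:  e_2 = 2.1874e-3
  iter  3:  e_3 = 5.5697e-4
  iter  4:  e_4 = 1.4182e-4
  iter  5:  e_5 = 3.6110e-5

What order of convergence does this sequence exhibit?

1

Consecutive ratios: e_5/e_4 = 3.6110e-5/1.4182e-4 = 0.254619, e_4/e_3 = 1.4182e-4/5.5697e-4 = 0.254628.
p ≈ ln(0.254619)/ln(0.254628) = -1.3680/-1.3680 ≈ 1.00.
So the convergence is linear (order 1).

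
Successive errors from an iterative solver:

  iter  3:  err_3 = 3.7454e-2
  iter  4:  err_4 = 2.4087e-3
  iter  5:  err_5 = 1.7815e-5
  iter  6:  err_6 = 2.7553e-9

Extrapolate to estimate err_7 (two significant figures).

First estimate the order: p ≈ ln(err_6/err_5) / ln(err_5/err_4) = ln(2.7553e-9/1.7815e-5)/ln(1.7815e-5/2.4087e-3) = ln(0.000154662)/ln(0.00739611) ≈ 1.7882.
Then err_7 ≈ err_6·(err_6/err_5)^p = 2.7553e-9·(0.000154662)^1.7882 = 2.7553e-9·1.53411e-07 ≈ 4.227e-16.

4.2e-16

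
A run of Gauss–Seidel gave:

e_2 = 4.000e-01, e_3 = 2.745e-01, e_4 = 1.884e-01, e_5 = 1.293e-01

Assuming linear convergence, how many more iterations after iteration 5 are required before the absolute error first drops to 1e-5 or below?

Rate ρ ≈ e_5/e_4 = 1.293e-01/1.884e-01 = 0.6863.
After j more steps, e_{5+j} ≈ 1.293e-01·ρ^j; need ρ^j ≤ 1e-5/1.293e-01 = 7.73395e-05.
j ≥ ln(7.73395e-05)/ln(0.6863) = -9.4673/-0.37644 = 25.150.
So 26 more iterations are needed.

26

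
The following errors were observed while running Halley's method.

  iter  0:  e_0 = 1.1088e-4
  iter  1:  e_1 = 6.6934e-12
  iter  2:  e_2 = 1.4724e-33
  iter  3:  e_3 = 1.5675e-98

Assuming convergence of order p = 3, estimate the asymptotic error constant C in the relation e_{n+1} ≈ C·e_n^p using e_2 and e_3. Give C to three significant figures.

C ≈ e_3 / e_2^3
  = 1.5675e-98 / (1.4724e-33)^3
  = 1.5675e-98 / 3.19211e-99 ≈ 4.9105

4.91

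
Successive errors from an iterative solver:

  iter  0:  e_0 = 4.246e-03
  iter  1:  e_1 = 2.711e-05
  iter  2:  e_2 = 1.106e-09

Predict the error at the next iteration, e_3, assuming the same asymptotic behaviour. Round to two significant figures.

1.8e-18

First estimate the order: p ≈ ln(e_2/e_1) / ln(e_1/e_0) = ln(1.106e-09/2.711e-05)/ln(2.711e-05/4.246e-03) = ln(4.07968e-05)/ln(0.00638483) ≈ 1.9999.
Then e_3 ≈ e_2·(e_2/e_1)^p = 1.106e-09·(4.07968e-05)^1.9999 = 1.106e-09·1.66606e-09 ≈ 1.843e-18.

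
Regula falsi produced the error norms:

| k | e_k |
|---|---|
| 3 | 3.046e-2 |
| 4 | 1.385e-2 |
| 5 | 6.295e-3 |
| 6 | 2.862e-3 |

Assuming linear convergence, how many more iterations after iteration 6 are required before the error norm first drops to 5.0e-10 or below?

Rate ρ ≈ e_6/e_5 = 2.862e-3/6.295e-3 = 0.4546.
After j more steps, e_{6+j} ≈ 2.862e-3·ρ^j; need ρ^j ≤ 5.0e-10/2.862e-3 = 1.74703e-07.
j ≥ ln(1.74703e-07)/ln(0.4546) = -15.5602/-0.78834 = 19.738.
So 20 more iterations are needed.

20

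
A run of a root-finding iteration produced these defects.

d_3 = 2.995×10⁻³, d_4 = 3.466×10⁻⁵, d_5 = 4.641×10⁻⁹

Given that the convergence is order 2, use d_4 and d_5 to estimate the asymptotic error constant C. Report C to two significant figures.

3.9

C ≈ d_5 / d_4^2
  = 4.641×10⁻⁹ / (3.466×10⁻⁵)^2
  = 4.641×10⁻⁹ / 1.20132e-09 ≈ 3.8633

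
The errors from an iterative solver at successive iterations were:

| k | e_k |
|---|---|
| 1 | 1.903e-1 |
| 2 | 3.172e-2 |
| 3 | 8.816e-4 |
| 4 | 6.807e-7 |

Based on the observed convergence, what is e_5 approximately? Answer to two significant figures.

4.1e-13

First estimate the order: p ≈ ln(e_4/e_3) / ln(e_3/e_2) = ln(6.807e-7/8.816e-4)/ln(8.816e-4/3.172e-2) = ln(0.000772119)/ln(0.0277932) ≈ 2.0001.
Then e_5 ≈ e_4·(e_4/e_3)^p = 6.807e-7·(0.000772119)^2.0001 = 6.807e-7·5.95741e-07 ≈ 4.055e-13.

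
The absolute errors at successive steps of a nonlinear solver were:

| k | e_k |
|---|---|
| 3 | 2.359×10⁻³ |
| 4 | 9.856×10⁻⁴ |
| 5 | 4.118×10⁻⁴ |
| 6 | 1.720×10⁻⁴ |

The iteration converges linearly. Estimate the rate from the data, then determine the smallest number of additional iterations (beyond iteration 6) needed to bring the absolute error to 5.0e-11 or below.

Rate ρ ≈ e_6/e_5 = 1.720×10⁻⁴/4.118×10⁻⁴ = 0.4177.
After j more steps, e_{6+j} ≈ 1.720×10⁻⁴·ρ^j; need ρ^j ≤ 5.0e-11/1.720×10⁻⁴ = 2.90698e-07.
j ≥ ln(2.90698e-07)/ln(0.4177) = -15.0510/-0.87299 = 17.241.
So 18 more iterations are needed.

18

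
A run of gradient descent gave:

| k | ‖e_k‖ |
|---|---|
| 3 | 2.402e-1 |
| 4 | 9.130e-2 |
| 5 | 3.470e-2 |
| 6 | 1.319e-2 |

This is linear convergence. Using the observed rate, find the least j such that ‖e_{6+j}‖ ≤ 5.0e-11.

21

Rate ρ ≈ ‖e_6‖/‖e_5‖ = 1.319e-2/3.470e-2 = 0.3801.
After j more steps, ‖e_{6+j}‖ ≈ 1.319e-2·ρ^j; need ρ^j ≤ 5.0e-11/1.319e-2 = 3.79075e-09.
j ≥ ln(3.79075e-09)/ln(0.3801) = -19.3907/-0.96732 = 20.046.
So 21 more iterations are needed.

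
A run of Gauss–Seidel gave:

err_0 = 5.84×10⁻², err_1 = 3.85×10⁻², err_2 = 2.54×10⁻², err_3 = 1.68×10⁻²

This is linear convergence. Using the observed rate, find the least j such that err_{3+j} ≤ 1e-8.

35

Rate ρ ≈ err_3/err_2 = 1.68×10⁻²/2.54×10⁻² = 0.6614.
After j more steps, err_{3+j} ≈ 1.68×10⁻²·ρ^j; need ρ^j ≤ 1e-8/1.68×10⁻² = 5.95238e-07.
j ≥ ln(5.95238e-07)/ln(0.6614) = -14.3343/-0.41340 = 34.674.
So 35 more iterations are needed.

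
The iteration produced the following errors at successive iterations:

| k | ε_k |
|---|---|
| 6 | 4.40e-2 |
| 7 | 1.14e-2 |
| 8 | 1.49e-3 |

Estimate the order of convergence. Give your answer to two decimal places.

1.51

p ≈ ln(ε_8/ε_7) / ln(ε_7/ε_6)
  = ln(1.49e-3/1.14e-2) / ln(1.14e-2/4.40e-2)
  = ln(0.130702) / ln(0.259091)
  = -2.03484 / -1.35058 ≈ 1.50664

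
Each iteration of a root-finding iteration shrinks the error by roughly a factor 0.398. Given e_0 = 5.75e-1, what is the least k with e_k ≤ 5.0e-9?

21

After k steps, e_k ≈ 5.75e-1·0.398^k.
Need 0.398^k ≤ 5.0e-9/5.75e-1 = 8.69565e-09.
k ≥ ln(8.69565e-09)/ln(0.398) = -18.5604/-0.92130 = 20.146.
Smallest integer k = 21.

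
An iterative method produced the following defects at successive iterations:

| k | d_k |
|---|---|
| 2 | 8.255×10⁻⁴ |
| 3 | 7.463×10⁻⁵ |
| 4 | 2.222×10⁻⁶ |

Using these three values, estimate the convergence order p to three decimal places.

p ≈ ln(d_4/d_3) / ln(d_3/d_2)
  = ln(2.222×10⁻⁶/7.463×10⁻⁵) / ln(7.463×10⁻⁵/8.255×10⁻⁴)
  = ln(0.0297735) / ln(0.0904058)
  = -3.514137 / -2.403447 ≈ 1.462124

1.462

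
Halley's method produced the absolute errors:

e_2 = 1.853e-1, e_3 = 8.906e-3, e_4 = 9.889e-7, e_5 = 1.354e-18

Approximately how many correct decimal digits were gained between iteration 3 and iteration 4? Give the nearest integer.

Digits gained ≈ log₁₀(e_3/e_4) = log₁₀(8.906e-3/9.889e-7) = log₁₀(9005.97) ≈ 3.955.

4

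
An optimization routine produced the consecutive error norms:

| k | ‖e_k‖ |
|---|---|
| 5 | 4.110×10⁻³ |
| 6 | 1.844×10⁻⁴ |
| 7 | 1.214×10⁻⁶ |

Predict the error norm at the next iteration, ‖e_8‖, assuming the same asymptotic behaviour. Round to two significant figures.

First estimate the order: p ≈ ln(‖e_7‖/‖e_6‖) / ln(‖e_6‖/‖e_5‖) = ln(1.214×10⁻⁶/1.844×10⁻⁴)/ln(1.844×10⁻⁴/4.110×10⁻³) = ln(0.00658351)/ln(0.0448662) ≈ 1.6183.
Then ‖e_8‖ ≈ ‖e_7‖·(‖e_7‖/‖e_6‖)^p = 1.214×10⁻⁶·(0.00658351)^1.6183 = 1.214×10⁻⁶·0.000294856 ≈ 3.58e-10.

3.6e-10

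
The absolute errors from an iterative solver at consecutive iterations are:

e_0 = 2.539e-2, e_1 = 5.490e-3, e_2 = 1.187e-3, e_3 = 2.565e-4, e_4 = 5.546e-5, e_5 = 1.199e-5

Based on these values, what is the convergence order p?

1

Consecutive ratios: e_5/e_4 = 1.199e-5/5.546e-5 = 0.216192, e_4/e_3 = 5.546e-5/2.565e-4 = 0.216218.
p ≈ ln(0.216192)/ln(0.216218) = -1.5316/-1.5315 ≈ 1.00.
So the convergence is linear (order 1).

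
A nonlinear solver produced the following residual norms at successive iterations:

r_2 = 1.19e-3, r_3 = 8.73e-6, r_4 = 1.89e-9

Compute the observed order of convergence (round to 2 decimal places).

p ≈ ln(r_4/r_3) / ln(r_3/r_2)
  = ln(1.89e-9/8.73e-6) / ln(8.73e-6/1.19e-3)
  = ln(0.000216495) / ln(0.00733613)
  = -8.43794 / -4.91494 ≈ 1.71679

1.72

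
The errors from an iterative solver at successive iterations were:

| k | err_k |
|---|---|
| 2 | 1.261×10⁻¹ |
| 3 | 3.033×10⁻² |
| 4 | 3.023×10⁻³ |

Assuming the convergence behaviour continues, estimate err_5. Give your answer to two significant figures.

7.2e-5

First estimate the order: p ≈ ln(err_4/err_3) / ln(err_3/err_2) = ln(3.023×10⁻³/3.033×10⁻²)/ln(3.033×10⁻²/1.261×10⁻¹) = ln(0.0996703)/ln(0.240523) ≈ 1.6182.
Then err_5 ≈ err_4·(err_4/err_3)^p = 3.023×10⁻³·(0.0996703)^1.6182 = 3.023×10⁻³·0.0239596 ≈ 7.243e-05.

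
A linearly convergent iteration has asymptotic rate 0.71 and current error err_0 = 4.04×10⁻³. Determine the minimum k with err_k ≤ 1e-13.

72

After k steps, err_k ≈ 4.04×10⁻³·0.71^k.
Need 0.71^k ≤ 1e-13/4.04×10⁻³ = 2.47525e-11.
k ≥ ln(2.47525e-11)/ln(0.71) = -24.4221/-0.34249 = 71.307.
Smallest integer k = 72.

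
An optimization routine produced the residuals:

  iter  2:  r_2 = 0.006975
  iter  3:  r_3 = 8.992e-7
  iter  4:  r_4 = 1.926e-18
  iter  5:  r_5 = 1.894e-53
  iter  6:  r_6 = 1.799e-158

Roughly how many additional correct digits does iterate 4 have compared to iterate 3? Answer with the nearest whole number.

12

Digits gained ≈ log₁₀(r_3/r_4) = log₁₀(8.992e-7/1.926e-18) = log₁₀(4.66874e+11) ≈ 11.669.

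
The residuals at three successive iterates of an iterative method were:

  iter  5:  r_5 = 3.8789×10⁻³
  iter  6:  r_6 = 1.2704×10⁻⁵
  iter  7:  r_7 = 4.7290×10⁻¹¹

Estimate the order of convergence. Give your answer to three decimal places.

2.185

p ≈ ln(r_7/r_6) / ln(r_6/r_5)
  = ln(4.7290×10⁻¹¹/1.2704×10⁻⁵) / ln(1.2704×10⁻⁵/3.8789×10⁻³)
  = ln(3.72245e-06) / ln(0.00327516)
  = -12.501129 / -5.721389 ≈ 2.184981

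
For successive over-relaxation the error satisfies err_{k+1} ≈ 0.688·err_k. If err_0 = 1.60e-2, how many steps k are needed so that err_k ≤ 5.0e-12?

59

After k steps, err_k ≈ 1.60e-2·0.688^k.
Need 0.688^k ≤ 5.0e-12/1.60e-2 = 3.125e-10.
k ≥ ln(3.125e-10)/ln(0.688) = -21.8864/-0.37397 = 58.524.
Smallest integer k = 59.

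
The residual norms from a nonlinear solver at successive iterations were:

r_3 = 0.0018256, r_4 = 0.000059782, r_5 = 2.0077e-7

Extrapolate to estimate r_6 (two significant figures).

1.5e-11

First estimate the order: p ≈ ln(r_5/r_4) / ln(r_4/r_3) = ln(2.0077e-7/0.000059782)/ln(0.000059782/0.0018256) = ln(0.00335837)/ln(0.0327465) ≈ 1.6661.
Then r_6 ≈ r_5·(r_5/r_4)^p = 2.0077e-7·(0.00335837)^1.6661 = 2.0077e-7·7.55584e-05 ≈ 1.517e-11.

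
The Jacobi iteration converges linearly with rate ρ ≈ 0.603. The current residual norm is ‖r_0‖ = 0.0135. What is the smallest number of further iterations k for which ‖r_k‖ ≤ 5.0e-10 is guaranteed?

34

After k steps, ‖r_k‖ ≈ 0.0135·0.603^k.
Need 0.603^k ≤ 5.0e-10/0.0135 = 3.7037e-08.
k ≥ ln(3.7037e-08)/ln(0.603) = -17.1113/-0.50584 = 33.827.
Smallest integer k = 34.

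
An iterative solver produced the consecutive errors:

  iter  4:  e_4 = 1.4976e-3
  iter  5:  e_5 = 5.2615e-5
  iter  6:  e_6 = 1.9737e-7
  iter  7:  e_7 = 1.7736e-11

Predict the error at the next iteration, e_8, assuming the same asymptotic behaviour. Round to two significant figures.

First estimate the order: p ≈ ln(e_7/e_6) / ln(e_6/e_5) = ln(1.7736e-11/1.9737e-7)/ln(1.9737e-7/5.2615e-5) = ln(8.98617e-05)/ln(0.00375121) ≈ 1.6681.
Then e_8 ≈ e_7·(e_7/e_6)^p = 1.7736e-11·(8.98617e-05)^1.6681 = 1.7736e-11·1.77893e-07 ≈ 3.155e-18.

3.2e-18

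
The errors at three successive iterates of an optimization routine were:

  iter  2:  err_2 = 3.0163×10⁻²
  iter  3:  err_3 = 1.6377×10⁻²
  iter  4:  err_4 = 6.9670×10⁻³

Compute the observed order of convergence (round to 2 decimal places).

p ≈ ln(err_4/err_3) / ln(err_3/err_2)
  = ln(6.9670×10⁻³/1.6377×10⁻²) / ln(1.6377×10⁻²/3.0163×10⁻²)
  = ln(0.425414) / ln(0.54295)
  = -0.85469 / -0.61074 ≈ 1.39943

1.40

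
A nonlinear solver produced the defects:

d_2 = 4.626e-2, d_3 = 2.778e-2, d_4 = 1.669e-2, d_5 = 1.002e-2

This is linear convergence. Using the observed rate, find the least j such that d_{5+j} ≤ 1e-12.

Rate ρ ≈ d_5/d_4 = 1.002e-2/1.669e-2 = 0.6004.
After j more steps, d_{5+j} ≈ 1.002e-2·ρ^j; need ρ^j ≤ 1e-12/1.002e-2 = 9.98004e-11.
j ≥ ln(9.98004e-11)/ln(0.6004) = -23.0278/-0.51016 = 45.138.
So 46 more iterations are needed.

46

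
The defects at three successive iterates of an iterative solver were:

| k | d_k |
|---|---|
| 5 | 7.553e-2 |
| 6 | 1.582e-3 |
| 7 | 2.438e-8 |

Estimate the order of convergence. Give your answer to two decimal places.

p ≈ ln(d_7/d_6) / ln(d_6/d_5)
  = ln(2.438e-8/1.582e-3) / ln(1.582e-3/7.553e-2)
  = ln(1.54109e-05) / ln(0.0209453)
  = -11.08044 / -3.86584 ≈ 2.86624

2.87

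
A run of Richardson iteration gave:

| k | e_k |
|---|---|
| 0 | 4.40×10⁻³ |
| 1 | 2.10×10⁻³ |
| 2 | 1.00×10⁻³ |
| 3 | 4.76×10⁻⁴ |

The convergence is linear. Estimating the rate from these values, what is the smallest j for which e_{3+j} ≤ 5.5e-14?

31

Rate ρ ≈ e_3/e_2 = 4.76×10⁻⁴/1.00×10⁻³ = 0.4760.
After j more steps, e_{3+j} ≈ 4.76×10⁻⁴·ρ^j; need ρ^j ≤ 5.5e-14/4.76×10⁻⁴ = 1.15546e-10.
j ≥ ln(1.15546e-10)/ln(0.4760) = -22.8814/-0.74234 = 30.823.
So 31 more iterations are needed.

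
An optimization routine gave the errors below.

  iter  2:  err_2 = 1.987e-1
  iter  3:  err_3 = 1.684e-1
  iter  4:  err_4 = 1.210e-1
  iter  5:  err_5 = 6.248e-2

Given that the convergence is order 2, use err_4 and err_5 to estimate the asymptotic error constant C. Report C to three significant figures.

C ≈ err_5 / err_4^2
  = 6.248e-2 / (1.210e-1)^2
  = 6.248e-2 / 0.014641 ≈ 4.2675

4.27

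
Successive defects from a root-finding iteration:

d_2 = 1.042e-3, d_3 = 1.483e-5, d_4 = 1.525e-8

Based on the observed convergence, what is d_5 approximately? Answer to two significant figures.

2.2e-13

First estimate the order: p ≈ ln(d_4/d_3) / ln(d_3/d_2) = ln(1.525e-8/1.483e-5)/ln(1.483e-5/1.042e-3) = ln(0.00102832)/ln(0.0142322) ≈ 1.6179.
Then d_5 ≈ d_4·(d_4/d_3)^p = 1.525e-8·(0.00102832)^1.6179 = 1.525e-8·1.46529e-05 ≈ 2.235e-13.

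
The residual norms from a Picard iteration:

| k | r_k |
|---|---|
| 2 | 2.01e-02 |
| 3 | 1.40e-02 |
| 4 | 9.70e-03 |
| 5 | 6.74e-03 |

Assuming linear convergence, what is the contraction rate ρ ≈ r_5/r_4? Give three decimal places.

ρ ≈ r_5/r_4 = 6.74e-03/9.70e-03 = 0.69485

0.695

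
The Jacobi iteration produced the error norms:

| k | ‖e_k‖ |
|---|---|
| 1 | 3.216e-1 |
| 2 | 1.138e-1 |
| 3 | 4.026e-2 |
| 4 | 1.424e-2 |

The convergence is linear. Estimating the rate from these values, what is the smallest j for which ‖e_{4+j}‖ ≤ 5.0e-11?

19

Rate ρ ≈ ‖e_4‖/‖e_3‖ = 1.424e-2/4.026e-2 = 0.3537.
After j more steps, ‖e_{4+j}‖ ≈ 1.424e-2·ρ^j; need ρ^j ≤ 5.0e-11/1.424e-2 = 3.51124e-09.
j ≥ ln(3.51124e-09)/ln(0.3537) = -19.4673/-1.03931 = 18.731.
So 19 more iterations are needed.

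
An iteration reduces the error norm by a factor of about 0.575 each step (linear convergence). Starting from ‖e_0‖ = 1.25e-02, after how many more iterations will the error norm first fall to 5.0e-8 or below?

After k steps, ‖e_k‖ ≈ 1.25e-02·0.575^k.
Need 0.575^k ≤ 5.0e-8/1.25e-02 = 4e-06.
k ≥ ln(4e-06)/ln(0.575) = -12.4292/-0.55339 = 22.460.
Smallest integer k = 23.

23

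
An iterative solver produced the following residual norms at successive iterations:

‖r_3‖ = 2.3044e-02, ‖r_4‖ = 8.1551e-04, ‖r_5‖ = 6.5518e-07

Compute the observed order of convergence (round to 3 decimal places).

p ≈ ln(‖r_5‖/‖r_4‖) / ln(‖r_4‖/‖r_3‖)
  = ln(6.5518e-07/8.1551e-04) / ln(8.1551e-04/2.3044e-02)
  = ln(0.000803399) / ln(0.0353893)
  = -7.126659 / -3.341346 ≈ 2.132871

2.133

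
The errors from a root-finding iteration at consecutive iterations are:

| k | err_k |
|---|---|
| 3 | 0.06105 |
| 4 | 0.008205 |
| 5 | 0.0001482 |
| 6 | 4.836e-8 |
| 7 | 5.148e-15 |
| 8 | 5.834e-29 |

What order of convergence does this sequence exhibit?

Consecutive ratios: err_8/err_7 = 5.834e-29/5.148e-15 = 1.13326e-14, err_7/err_6 = 5.148e-15/4.836e-8 = 1.06452e-07.
p ≈ ln(1.13326e-14)/ln(1.06452e-07) = -32.1111/-16.0556 ≈ 2.00.
So the convergence is quadratic (order 2).

2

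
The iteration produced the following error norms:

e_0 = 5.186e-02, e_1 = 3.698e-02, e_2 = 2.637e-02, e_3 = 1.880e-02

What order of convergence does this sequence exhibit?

1

Consecutive ratios: e_3/e_2 = 1.880e-02/2.637e-02 = 0.712931, e_2/e_1 = 2.637e-02/3.698e-02 = 0.713088.
p ≈ ln(0.712931)/ln(0.713088) = -0.3384/-0.3382 ≈ 1.00.
So the convergence is linear (order 1).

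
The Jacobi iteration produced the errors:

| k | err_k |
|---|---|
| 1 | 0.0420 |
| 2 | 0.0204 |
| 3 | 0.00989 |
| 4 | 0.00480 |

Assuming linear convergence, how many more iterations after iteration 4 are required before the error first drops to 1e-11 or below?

Rate ρ ≈ err_4/err_3 = 0.00480/0.00989 = 0.4853.
After j more steps, err_{4+j} ≈ 0.00480·ρ^j; need ρ^j ≤ 1e-11/0.00480 = 2.08333e-09.
j ≥ ln(2.08333e-09)/ln(0.4853) = -19.9893/-0.72299 = 27.648.
So 28 more iterations are needed.

28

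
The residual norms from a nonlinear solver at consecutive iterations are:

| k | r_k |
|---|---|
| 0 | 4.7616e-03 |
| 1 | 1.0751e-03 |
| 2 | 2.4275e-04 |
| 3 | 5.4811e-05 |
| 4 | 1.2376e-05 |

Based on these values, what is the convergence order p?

Consecutive ratios: r_4/r_3 = 1.2376e-05/5.4811e-05 = 0.225794, r_3/r_2 = 5.4811e-05/2.4275e-04 = 0.225792.
p ≈ ln(0.225794)/ln(0.225792) = -1.4881/-1.4881 ≈ 1.00.
So the convergence is linear (order 1).

1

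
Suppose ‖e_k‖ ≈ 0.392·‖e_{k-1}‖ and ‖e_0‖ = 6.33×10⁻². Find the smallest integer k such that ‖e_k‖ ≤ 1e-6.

After k steps, ‖e_k‖ ≈ 6.33×10⁻²·0.392^k.
Need 0.392^k ≤ 1e-6/6.33×10⁻² = 1.57978e-05.
k ≥ ln(1.57978e-05)/ln(0.392) = -11.0556/-0.93649 = 11.805.
Smallest integer k = 12.

12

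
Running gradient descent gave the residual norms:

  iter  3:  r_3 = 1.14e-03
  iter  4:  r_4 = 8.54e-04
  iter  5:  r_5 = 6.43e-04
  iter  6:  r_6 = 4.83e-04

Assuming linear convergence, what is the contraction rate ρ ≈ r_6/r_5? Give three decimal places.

ρ ≈ r_6/r_5 = 4.83e-04/6.43e-04 = 0.75117

0.751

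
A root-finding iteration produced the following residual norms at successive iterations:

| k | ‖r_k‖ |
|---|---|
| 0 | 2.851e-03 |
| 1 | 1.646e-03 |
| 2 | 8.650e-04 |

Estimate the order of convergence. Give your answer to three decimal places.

p ≈ ln(‖r_2‖/‖r_1‖) / ln(‖r_1‖/‖r_0‖)
  = ln(8.650e-04/1.646e-03) / ln(1.646e-03/2.851e-03)
  = ln(0.525516) / ln(0.577341)
  = -0.643375 / -0.549322 ≈ 1.171217

1.171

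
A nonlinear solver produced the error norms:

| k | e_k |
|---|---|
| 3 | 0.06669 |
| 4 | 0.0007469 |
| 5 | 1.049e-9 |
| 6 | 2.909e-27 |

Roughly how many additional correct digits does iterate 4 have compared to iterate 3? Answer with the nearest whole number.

Digits gained ≈ log₁₀(e_3/e_4) = log₁₀(0.06669/0.0007469) = log₁₀(89.2891) ≈ 1.951.

2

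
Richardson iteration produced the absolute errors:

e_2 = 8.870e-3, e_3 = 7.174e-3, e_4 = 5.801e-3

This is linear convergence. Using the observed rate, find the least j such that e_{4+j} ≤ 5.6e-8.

55

Rate ρ ≈ e_4/e_3 = 5.801e-3/7.174e-3 = 0.8086.
After j more steps, e_{4+j} ≈ 5.801e-3·ρ^j; need ρ^j ≤ 5.6e-8/5.801e-3 = 9.65351e-06.
j ≥ ln(9.65351e-06)/ln(0.8086) = -11.5482/-0.21245 = 54.357.
So 55 more iterations are needed.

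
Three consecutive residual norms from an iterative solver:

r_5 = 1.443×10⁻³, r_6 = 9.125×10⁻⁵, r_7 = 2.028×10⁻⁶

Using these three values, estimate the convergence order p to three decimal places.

p ≈ ln(r_7/r_6) / ln(r_6/r_5)
  = ln(2.028×10⁻⁶/9.125×10⁻⁵) / ln(9.125×10⁻⁵/1.443×10⁻³)
  = ln(0.0222247) / ln(0.0632363)
  = -3.806551 / -2.760877 ≈ 1.378747

1.379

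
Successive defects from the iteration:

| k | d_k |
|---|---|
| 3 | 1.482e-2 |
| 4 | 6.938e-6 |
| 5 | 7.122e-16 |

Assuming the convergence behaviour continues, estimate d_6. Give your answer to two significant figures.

7.7e-46

First estimate the order: p ≈ ln(d_5/d_4) / ln(d_4/d_3) = ln(7.122e-16/6.938e-6)/ln(6.938e-6/1.482e-2) = ln(1.02652e-10)/ln(0.000468151) ≈ 2.9999.
Then d_6 ≈ d_5·(d_5/d_4)^p = 7.122e-16·(1.02652e-10)^2.9999 = 7.122e-16·1.08418e-30 ≈ 7.722e-46.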